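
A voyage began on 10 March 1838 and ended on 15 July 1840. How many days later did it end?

March 10, 1838 → March 10, 1839: 365 days.
March 10, 1839 → March 10, 1840: 366 days (1840 is a leap year).
March 1840: 31 − 10 = 21 days remain.
Then April (30), May (31), June (30): 30 + 31 + 30 = 91 days.
July 1–15, 1840: 15 days.
Residual: 127 days.
Total: 858 days.

858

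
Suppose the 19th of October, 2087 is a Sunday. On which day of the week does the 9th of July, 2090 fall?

October 19, 2087 → October 19, 2088: 366 days (2088 is a leap year).
October 19, 2088 → October 19, 2089: 365 days.
October 2089: 31 − 19 = 12 days remain.
Then November (30), December (31), January (31), February 2090 (28), March (31), April (30), May (31), June (30): 30 + 31 + 31 + 28 + 31 + 30 + 31 + 30 = 242 days.
July 1–9, 2090: 9 days.
Residual: 263 days.
Total: 994 days.
994 is a multiple of 7, so the 9th of July, 2090 falls on the same weekday: Sunday.

Sunday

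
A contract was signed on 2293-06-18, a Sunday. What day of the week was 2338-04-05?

From June 18, 2293 to June 18, 2337: 44 years, of which 10 contain a Feb 29 — 34×365 + 10×366 = 16070 days.
(2300 is not a leap year (divisible by 100 but not 400).)
June 2337: 30 − 18 = 12 days remain.
Then 9 full months totalling 274 days.
April 1–5, 2338: 5 days.
Residual: 291 days.
Total: 16361 days.
16361 mod 7 = 2, so 2 days after Sunday is Tuesday.

Tuesday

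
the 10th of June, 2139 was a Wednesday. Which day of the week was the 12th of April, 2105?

Count forward from the earlier date (April 12, 2105) to the later (June 10, 2139):
Day-of-year of April 12, 2105: 102.
Day-of-year of June 10, 2139: 161.
2105 has 365 days, so 365 − 102 = 263 days remain in 2105.
Full years 2106–2138: 25 common + 8 leap = 25×365 + 8×366 = 12053 days.
Total: 263 + 12053 + 161 = 12477 days.
12477 mod 7 = 3, so 3 days before Wednesday is Sunday.

Sunday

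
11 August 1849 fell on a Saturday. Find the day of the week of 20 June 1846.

Count forward from the earlier date (June 20, 1846) to the later (August 11, 1849):
June 20, 1846 → June 20, 1847: 365 days.
June 20, 1847 → June 20, 1848: 366 days (1848 is a leap year).
June 20, 1848 → June 20, 1849: 365 days.
June 1849: 30 − 20 = 10 days remain.
Then July (31): 31 days.
August 1–11, 1849: 11 days.
Residual: 52 days.
Total: 1148 days.
1148 is a multiple of 7, so 20 June 1846 falls on the same weekday: Saturday.

Saturday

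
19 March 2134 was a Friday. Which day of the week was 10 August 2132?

Sunday

Count forward from the earlier date (August 10, 2132) to the later (March 19, 2134):
August 2132: 31 − 10 = 21 days remain.
Then 18 full months totalling 546 days.
March 1–19, 2134: 19 days.
Total: 21 + 546 + 19 = 586 days.
586 mod 7 = 5, so 5 days before Friday is Sunday.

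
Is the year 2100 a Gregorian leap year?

No

2100 is not a leap year (divisible by 100 but not 400).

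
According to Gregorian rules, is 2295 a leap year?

2295 is not a leap year.

No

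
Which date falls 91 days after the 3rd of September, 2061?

the 3rd of December, 2061

Count 91 days after September 3, 2061:
September 2061: 30 − 3 = 27 days remain.
Then October (31), November (30): 31 + 30 = 61 days.
December 1–3, 2061: 3 days.
Total: 27 + 61 + 3 = 91 days.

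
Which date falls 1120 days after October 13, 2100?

November 7, 2103

Count 1120 days after October 13, 2100:
October 13, 2100 → October 13, 2101: 365 days.
October 13, 2101 → October 13, 2102: 365 days.
October 13, 2102 → October 13, 2103: 365 days.
October 2103: 31 − 13 = 18 days remain.
November 1–7, 2103: 7 days.
Residual: 25 days.
Total: 1120 days.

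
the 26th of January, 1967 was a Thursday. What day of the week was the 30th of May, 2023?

From January 26, 1967 to January 26, 2023: 56 years, of which 14 contain a Feb 29 — 42×365 + 14×366 = 20454 days.
(2000 is a leap year (divisible by 400).)
January 2023: 31 − 26 = 5 days remain.
Then February 2023 (28), March (31), April (30): 28 + 31 + 30 = 89 days.
May 1–30, 2023: 30 days.
Residual: 124 days.
Total: 20578 days.
20578 mod 7 = 5, so 5 days after Thursday is Tuesday.

Tuesday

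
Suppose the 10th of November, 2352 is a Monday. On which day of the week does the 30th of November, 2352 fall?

Sunday

Within November 2352: 30 − 10 = 20 days.
20 mod 7 = 6, so 6 days after Monday is Sunday.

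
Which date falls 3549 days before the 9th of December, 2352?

the 23rd of March, 2343

Count 3549 days before December 9, 2352:
From March 23, 2343 to March 23, 2352: 9 years, of which 3 contain a Feb 29 — 6×365 + 3×366 = 3288 days.
March 2352: 31 − 23 = 8 days remain.
Then April (30), May (31), June (30), July (31), August (31), September (30), October (31), November (30): 30 + 31 + 30 + 31 + 31 + 30 + 31 + 30 = 244 days.
December 1–9, 2352: 9 days.
Residual: 261 days.
Total: 3549 days.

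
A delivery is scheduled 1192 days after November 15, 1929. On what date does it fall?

February 19, 1933

Count 1192 days after November 15, 1929:
November 15, 1929 → November 15, 1930: 365 days.
November 15, 1930 → November 15, 1931: 365 days.
November 15, 1931 → November 15, 1932: 366 days (1932 is a leap year).
November 1932: 30 − 15 = 15 days remain.
Then December (31), January (31): 31 + 31 = 62 days.
February 1–19, 1933: 19 days (1933 is not a leap year).
Residual: 96 days.
Total: 1192 days.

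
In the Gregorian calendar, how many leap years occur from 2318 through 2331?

3

Years divisible by 4 in [2318, 2331]: 2320, 2324, 2328.
No century exceptions apply. Count: 3.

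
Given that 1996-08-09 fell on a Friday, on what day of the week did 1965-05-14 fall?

Count forward from the earlier date (May 14, 1965) to the later (August 9, 1996):
From May 14, 1965 to May 14, 1996: 31 years, of which 8 contain a Feb 29 — 23×365 + 8×366 = 11323 days.
May 1996: 31 − 14 = 17 days remain.
Then June (30), July (31): 30 + 31 = 61 days.
August 1–9, 1996: 9 days.
Residual: 87 days.
Total: 11410 days.
11410 is a multiple of 7, so 1965-05-14 falls on the same weekday: Friday.

Friday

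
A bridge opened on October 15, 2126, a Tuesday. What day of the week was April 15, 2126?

Monday

Count forward from the earlier date (April 15, 2126) to the later (October 15, 2126):
April 2126: 30 − 15 = 15 days remain.
Then May (31), June (30), July (31), August (31), September (30): 31 + 30 + 31 + 31 + 30 = 153 days.
October 1–15, 2126: 15 days.
Total: 15 + 153 + 15 = 183 days.
183 mod 7 = 1, so 1 day before Tuesday is Monday.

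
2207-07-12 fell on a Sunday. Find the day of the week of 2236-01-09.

Day-of-year of July 12, 2207: 193.
Day-of-year of January 9, 2236: 9.
2207 has 365 days, so 365 − 193 = 172 days remain in 2207.
Full years 2208–2235: 21 common + 7 leap = 21×365 + 7×366 = 10227 days.
Total: 172 + 10227 + 9 = 10408 days.
10408 mod 7 = 6, so 6 days after Sunday is Saturday.

Saturday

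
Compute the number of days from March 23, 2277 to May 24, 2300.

Day-of-year of March 23, 2277: 82.
Day-of-year of May 24, 2300: 144.
2277 has 365 days, so 365 − 82 = 283 days remain in 2277.
Full years 2278–2299: 17 common + 5 leap = 17×365 + 5×366 = 8035 days.
Total: 283 + 8035 + 144 = 8462 days.

8462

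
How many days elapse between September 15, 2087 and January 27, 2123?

12917

Day-of-year of September 15, 2087: 258.
Day-of-year of January 27, 2123: 27.
2087 has 365 days, so 365 − 258 = 107 days remain in 2087.
Full years 2088–2122: 27 common + 8 leap = 27×365 + 8×366 = 12783 days.
Total: 107 + 12783 + 27 = 12917 days.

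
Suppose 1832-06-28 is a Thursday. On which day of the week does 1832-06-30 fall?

Within June 1832: 30 − 28 = 2 days.
2 mod 7 = 2, so 2 days after Thursday is Saturday.

Saturday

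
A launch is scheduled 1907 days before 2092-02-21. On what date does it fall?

2086-12-02

Count 1907 days before February 21, 2092:
December 2, 2086 → December 2, 2087: 365 days.
December 2, 2087 → December 2, 2088: 366 days (2088 is a leap year).
December 2, 2088 → December 2, 2089: 365 days.
December 2, 2089 → December 2, 2090: 365 days.
December 2, 2090 → December 2, 2091: 365 days.
December 2091: 31 − 2 = 29 days remain.
Then January (31): 31 days.
February 1–21, 2092: 21 days (2092 is a leap year).
Residual: 81 days.
Total: 1907 days.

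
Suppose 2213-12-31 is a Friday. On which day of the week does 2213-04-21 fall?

Wednesday

Count forward from the earlier date (April 21, 2213) to the later (December 31, 2213):
April 2213: 30 − 21 = 9 days remain.
Then May (31), June (30), July (31), August (31), September (30), October (31), November (30): 31 + 30 + 31 + 31 + 30 + 31 + 30 = 214 days.
December 1–31, 2213: 31 days.
Total: 9 + 214 + 31 = 254 days.
254 mod 7 = 2, so 2 days before Friday is Wednesday.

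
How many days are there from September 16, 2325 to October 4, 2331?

2209

Day-of-year of September 16, 2325: 259.
Day-of-year of October 4, 2331: 277.
2325 has 365 days, so 365 − 259 = 106 days remain in 2325.
Full years: 2326: 365; 2327: 365; 2328: 366; 2329: 365; 2330: 365. Sum = 1826.
Total: 106 + 1826 + 277 = 2209 days.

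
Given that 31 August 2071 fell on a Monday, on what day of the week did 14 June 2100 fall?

Monday

Day-of-year of August 31, 2071: 243.
Day-of-year of June 14, 2100: 165.
2071 has 365 days, so 365 − 243 = 122 days remain in 2071.
Full years 2072–2099: 21 common + 7 leap = 21×365 + 7×366 = 10227 days.
Total: 122 + 10227 + 165 = 10514 days.
10514 is a multiple of 7, so 14 June 2100 falls on the same weekday: Monday.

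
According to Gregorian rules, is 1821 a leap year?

No

1821 is not a leap year.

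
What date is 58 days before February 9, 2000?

December 13, 1999

Count 58 days before February 9, 2000:
December 1999: 31 − 13 = 18 days remain.
Then January (31): 31 days.
February 1–9, 2000: 9 days (2000 is a leap year (divisible by 400)).
Total: 18 + 31 + 9 = 58 days.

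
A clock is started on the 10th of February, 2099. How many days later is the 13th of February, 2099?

Within February 2099: 13 − 10 = 3 days.

3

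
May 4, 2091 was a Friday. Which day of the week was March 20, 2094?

Day-of-year of May 4, 2091: 124.
Day-of-year of March 20, 2094: 79.
2091 has 365 days, so 365 − 124 = 241 days remain in 2091.
Full years: 2092: 366; 2093: 365. Sum = 731.
Total: 241 + 731 + 79 = 1051 days.
1051 mod 7 = 1, so 1 day after Friday is Saturday.

Saturday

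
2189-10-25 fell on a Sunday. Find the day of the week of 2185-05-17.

Tuesday

Count forward from the earlier date (May 17, 2185) to the later (October 25, 2189):
Day-of-year of May 17, 2185: 137.
Day-of-year of October 25, 2189: 298.
2185 has 365 days, so 365 − 137 = 228 days remain in 2185.
Full years: 2186: 365; 2187: 365; 2188: 366. Sum = 1096.
Total: 228 + 1096 + 298 = 1622 days.
1622 mod 7 = 5, so 5 days before Sunday is Tuesday.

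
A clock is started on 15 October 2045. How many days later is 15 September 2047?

October 15, 2045 → October 15, 2046: 365 days.
October 2046: 31 − 15 = 16 days remain.
Then 10 full months totalling 304 days.
September 1–15, 2047: 15 days.
Residual: 335 days.
Total: 700 days.

700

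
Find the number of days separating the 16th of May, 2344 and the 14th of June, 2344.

29

May 2344: 31 − 16 = 15 days remain.
June 1–14, 2344: 14 days.
Total: 15 + 14 = 29 days.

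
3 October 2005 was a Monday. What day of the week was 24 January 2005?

Monday

Count forward from the earlier date (January 24, 2005) to the later (October 3, 2005):
January 2005: 31 − 24 = 7 days remain.
Then February 2005 (28), March (31), April (30), May (31), June (30), July (31), August (31), September (30): 28 + 31 + 30 + 31 + 30 + 31 + 31 + 30 = 242 days.
October 1–3, 2005: 3 days.
Total: 7 + 242 + 3 = 252 days.
252 is a multiple of 7, so 24 January 2005 falls on the same weekday: Monday.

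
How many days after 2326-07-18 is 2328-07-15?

728

Day-of-year of July 18, 2326: 199.
Day-of-year of July 15, 2328: 197.
2326 has 365 days, so 365 − 199 = 166 days remain in 2326.
Full years: 2327: 365. Sum = 365.
Total: 166 + 365 + 197 = 728 days.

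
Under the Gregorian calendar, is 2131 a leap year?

No

2131 is not a leap year.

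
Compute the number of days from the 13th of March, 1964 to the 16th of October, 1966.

Day-of-year of March 13, 1964: 73.
Day-of-year of October 16, 1966: 289.
1964 has 366 days, so 366 − 73 = 293 days remain in 1964.
Full years: 1965: 365. Sum = 365.
Total: 293 + 365 + 289 = 947 days.

947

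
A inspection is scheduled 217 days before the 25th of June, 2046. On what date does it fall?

the 20th of November, 2045

Count 217 days before June 25, 2046:
November 2045: 30 − 20 = 10 days remain.
Then December (31), January (31), February 2046 (28), March (31), April (30), May (31): 31 + 31 + 28 + 31 + 30 + 31 = 182 days.
June 1–25, 2046: 25 days.
Residual: 217 days.
Total: 217 days.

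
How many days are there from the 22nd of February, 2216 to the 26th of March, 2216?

February 2216: 29 − 22 = 7 days remain (2216 is a leap year, so February has 29 days).
March 1–26, 2216: 26 days.
Total: 7 + 26 = 33 days.

33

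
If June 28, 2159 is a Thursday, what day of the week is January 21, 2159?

Sunday

Count forward from the earlier date (January 21, 2159) to the later (June 28, 2159):
January 2159: 31 − 21 = 10 days remain.
Then February 2159 (28), March (31), April (30), May (31): 28 + 31 + 30 + 31 = 120 days.
June 1–28, 2159: 28 days.
Total: 10 + 120 + 28 = 158 days.
158 mod 7 = 4, so 4 days before Thursday is Sunday.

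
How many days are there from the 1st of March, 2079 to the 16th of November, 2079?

260

March 2079: 31 − 1 = 30 days remain.
Then April (30), May (31), June (30), July (31), August (31), September (30), October (31): 30 + 31 + 30 + 31 + 31 + 30 + 31 = 214 days.
November 1–16, 2079: 16 days.
Total: 30 + 214 + 16 = 260 days.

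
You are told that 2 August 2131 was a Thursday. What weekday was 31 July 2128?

Count forward from the earlier date (July 31, 2128) to the later (August 2, 2131):
July 31, 2128 → July 31, 2129: 365 days.
July 31, 2129 → July 31, 2130: 365 days.
July 31, 2130 → July 31, 2131: 365 days.
July 2131: 31 − 31 = 0 days remain.
August 1–2, 2131: 2 days.
Residual: 2 days.
Total: 1097 days.
1097 mod 7 = 5, so 5 days before Thursday is Saturday.

Saturday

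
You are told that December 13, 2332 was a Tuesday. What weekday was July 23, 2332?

Saturday

Count forward from the earlier date (July 23, 2332) to the later (December 13, 2332):
July 2332: 31 − 23 = 8 days remain.
Then August (31), September (30), October (31), November (30): 31 + 30 + 31 + 30 = 122 days.
December 1–13, 2332: 13 days.
Total: 8 + 122 + 13 = 143 days.
143 mod 7 = 3, so 3 days before Tuesday is Saturday.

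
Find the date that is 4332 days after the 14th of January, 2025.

the 24th of November, 2036

Count 4332 days after January 14, 2025:
Day-of-year of January 14, 2025: 14.
Day-of-year of November 24, 2036: 329.
2025 has 365 days, so 365 − 14 = 351 days remain in 2025.
Full years 2026–2035: 8 common + 2 leap = 8×365 + 2×366 = 3652 days.
Total: 351 + 3652 + 329 = 4332 days.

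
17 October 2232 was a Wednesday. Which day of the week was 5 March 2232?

Count forward from the earlier date (March 5, 2232) to the later (October 17, 2232):
March 2232: 31 − 5 = 26 days remain.
Then April (30), May (31), June (30), July (31), August (31), September (30): 30 + 31 + 30 + 31 + 31 + 30 = 183 days.
October 1–17, 2232: 17 days.
Total: 26 + 183 + 17 = 226 days.
226 mod 7 = 2, so 2 days before Wednesday is Monday.

Monday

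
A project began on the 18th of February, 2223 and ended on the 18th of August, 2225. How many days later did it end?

912

Day-of-year of February 18, 2223: 49.
Day-of-year of August 18, 2225: 230.
2223 has 365 days, so 365 − 49 = 316 days remain in 2223.
Full years: 2224: 366. Sum = 366.
Total: 316 + 366 + 230 = 912 days.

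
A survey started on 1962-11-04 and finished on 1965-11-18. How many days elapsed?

1110

November 4, 1962 → November 4, 1963: 365 days.
November 4, 1963 → November 4, 1964: 366 days (1964 is a leap year).
November 4, 1964 → November 4, 1965: 365 days.
Within November 1965: 18 − 4 = 14 days.
Total: 1110 days.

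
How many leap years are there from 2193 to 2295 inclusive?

24

Years divisible by 4: 2196, 2200, …, 2292 — 25 in all.
Of these, 2200 is divisible by 100 but not 400, so not leap.
Leap years: 25 − 1 = 24.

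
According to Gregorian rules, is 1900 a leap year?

1900 is not a leap year (divisible by 100 but not 400).

No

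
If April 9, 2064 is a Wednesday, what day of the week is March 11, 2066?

Day-of-year of April 9, 2064: 100.
Day-of-year of March 11, 2066: 70.
2064 has 366 days, so 366 − 100 = 266 days remain in 2064.
Full years: 2065: 365. Sum = 365.
Total: 266 + 365 + 70 = 701 days.
701 mod 7 = 1, so 1 day after Wednesday is Thursday.

Thursday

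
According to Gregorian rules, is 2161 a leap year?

2161 is not a leap year.

No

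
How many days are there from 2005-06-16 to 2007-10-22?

Day-of-year of June 16, 2005: 167.
Day-of-year of October 22, 2007: 295.
2005 has 365 days, so 365 − 167 = 198 days remain in 2005.
Full years: 2006: 365. Sum = 365.
Total: 198 + 365 + 295 = 858 days.

858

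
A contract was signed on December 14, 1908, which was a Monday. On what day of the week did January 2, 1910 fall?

Sunday

December 1908: 31 − 14 = 17 days remain.
Then 12 full months totalling 365 days.
January 1–2, 1910: 2 days.
Total: 17 + 365 + 2 = 384 days.
384 mod 7 = 6, so 6 days after Monday is Sunday.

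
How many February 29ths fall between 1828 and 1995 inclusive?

41

Years divisible by 4: 1828, 1832, …, 1992 — 42 in all.
Of these, 1900 is divisible by 100 but not 400, so not leap.
Leap years: 42 − 1 = 41.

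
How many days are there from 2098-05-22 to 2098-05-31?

Within May 2098: 31 − 22 = 9 days.

9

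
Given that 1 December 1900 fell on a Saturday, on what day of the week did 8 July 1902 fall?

December 1900: 31 − 1 = 30 days remain.
Then 18 full months totalling 546 days.
July 1–8, 1902: 8 days.
Total: 30 + 546 + 8 = 584 days.
584 mod 7 = 3, so 3 days after Saturday is Tuesday.

Tuesday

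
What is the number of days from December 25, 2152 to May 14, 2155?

December 25, 2152 → December 25, 2153: 365 days.
December 25, 2153 → December 25, 2154: 365 days.
December 2154: 31 − 25 = 6 days remain.
Then January (31), February 2155 (28), March (31), April (30): 31 + 28 + 31 + 30 = 120 days.
May 1–14, 2155: 14 days.
Residual: 140 days.
Total: 870 days.

870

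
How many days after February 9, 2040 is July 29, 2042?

901

February 2040: 29 − 9 = 20 days remain (2040 is a leap year, so February has 29 days).
Then 28 full months totalling 852 days.
July 1–29, 2042: 29 days.
Total: 20 + 852 + 29 = 901 days.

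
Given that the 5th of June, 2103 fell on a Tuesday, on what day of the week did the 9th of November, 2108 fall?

June 5, 2103 → June 5, 2104: 366 days (2104 is a leap year).
June 5, 2104 → June 5, 2105: 365 days.
June 5, 2105 → June 5, 2106: 365 days.
June 5, 2106 → June 5, 2107: 365 days.
June 5, 2107 → June 5, 2108: 366 days (2108 is a leap year).
June 2108: 30 − 5 = 25 days remain.
Then July (31), August (31), September (30), October (31): 31 + 31 + 30 + 31 = 123 days.
November 1–9, 2108: 9 days.
Residual: 157 days.
Total: 1984 days.
1984 mod 7 = 3, so 3 days after Tuesday is Friday.

Friday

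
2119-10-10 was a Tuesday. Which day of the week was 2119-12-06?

Wednesday

October 2119: 31 − 10 = 21 days remain.
Then November (30): 30 days.
December 1–6, 2119: 6 days.
Total: 21 + 30 + 6 = 57 days.
57 mod 7 = 1, so 1 day after Tuesday is Wednesday.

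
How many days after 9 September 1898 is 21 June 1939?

14894

Day-of-year of September 9, 1898: 252.
Day-of-year of June 21, 1939: 172.
1898 has 365 days, so 365 − 252 = 113 days remain in 1898.
Full years 1899–1938: 31 common + 9 leap = 31×365 + 9×366 = 14609 days.
Total: 113 + 14609 + 172 = 14894 days.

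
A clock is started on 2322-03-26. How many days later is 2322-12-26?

March 2322: 31 − 26 = 5 days remain.
Then April (30), May (31), June (30), July (31), August (31), September (30), October (31), November (30): 30 + 31 + 30 + 31 + 31 + 30 + 31 + 30 = 244 days.
December 1–26, 2322: 26 days.
Total: 5 + 244 + 26 = 275 days.

275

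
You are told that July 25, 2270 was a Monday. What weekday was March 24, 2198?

Count forward from the earlier date (March 24, 2198) to the later (July 25, 2270):
Day-of-year of March 24, 2198: 83.
Day-of-year of July 25, 2270: 206.
2198 has 365 days, so 365 − 83 = 282 days remain in 2198.
Full years 2199–2269: 54 common + 17 leap = 54×365 + 17×366 = 25932 days.
Total: 282 + 25932 + 206 = 26420 days.
26420 mod 7 = 2, so 2 days before Monday is Saturday.

Saturday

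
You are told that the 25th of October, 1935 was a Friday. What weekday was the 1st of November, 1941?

Saturday

Day-of-year of October 25, 1935: 298.
Day-of-year of November 1, 1941: 305.
1935 has 365 days, so 365 − 298 = 67 days remain in 1935.
Full years: 1936: 366; 1937: 365; 1938: 365; 1939: 365; 1940: 366. Sum = 1827.
Total: 67 + 1827 + 305 = 2199 days.
2199 mod 7 = 1, so 1 day after Friday is Saturday.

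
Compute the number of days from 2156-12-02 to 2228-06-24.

Day-of-year of December 2, 2156: 337.
Day-of-year of June 24, 2228: 176.
2156 has 366 days, so 366 − 337 = 29 days remain in 2156.
Full years 2157–2227: 55 common + 16 leap = 55×365 + 16×366 = 25931 days.
Total: 29 + 25931 + 176 = 26136 days.

26136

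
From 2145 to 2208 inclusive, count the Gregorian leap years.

15

Years divisible by 4: 2148, 2152, …, 2208 — 16 in all.
Of these, 2200 is divisible by 100 but not 400, so not leap.
Leap years: 16 − 1 = 15.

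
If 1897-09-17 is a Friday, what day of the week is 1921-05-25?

Wednesday

Day-of-year of September 17, 1897: 260.
Day-of-year of May 25, 1921: 145.
1897 has 365 days, so 365 − 260 = 105 days remain in 1897.
Full years 1898–1920: 18 common + 5 leap = 18×365 + 5×366 = 8400 days.
Total: 105 + 8400 + 145 = 8650 days.
8650 mod 7 = 5, so 5 days after Friday is Wednesday.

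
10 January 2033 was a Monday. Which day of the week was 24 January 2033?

Within January 2033: 24 − 10 = 14 days.
14 is a multiple of 7, so 24 January 2033 falls on the same weekday: Monday.

Monday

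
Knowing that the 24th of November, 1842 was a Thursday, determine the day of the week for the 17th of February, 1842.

Thursday

Count forward from the earlier date (February 17, 1842) to the later (November 24, 1842):
February 1842: 28 − 17 = 11 days remain (1842 is not a leap year, so February has 28 days).
Then March (31), April (30), May (31), June (30), July (31), August (31), September (30), October (31): 31 + 30 + 31 + 30 + 31 + 31 + 30 + 31 = 245 days.
November 1–24, 1842: 24 days.
Total: 11 + 245 + 24 = 280 days.
280 is a multiple of 7, so the 17th of February, 1842 falls on the same weekday: Thursday.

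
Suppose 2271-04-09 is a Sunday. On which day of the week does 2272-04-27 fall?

Saturday

April 2271: 30 − 9 = 21 days remain.
Then 11 full months totalling 336 days.
April 1–27, 2272: 27 days.
Total: 21 + 336 + 27 = 384 days.
384 mod 7 = 6, so 6 days after Sunday is Saturday.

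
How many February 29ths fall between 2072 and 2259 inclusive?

45

Years divisible by 4: 2072, 2076, …, 2256 — 47 in all.
Of these, 2100, 2200 are divisible by 100 but not 400, so not leap.
Leap years: 47 − 2 = 45.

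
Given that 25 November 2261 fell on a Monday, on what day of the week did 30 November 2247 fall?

Tuesday

Count forward from the earlier date (November 30, 2247) to the later (November 25, 2261):
Day-of-year of November 30, 2247: 334.
Day-of-year of November 25, 2261: 329.
2247 has 365 days, so 365 − 334 = 31 days remain in 2247.
Full years 2248–2260: 9 common + 4 leap = 9×365 + 4×366 = 4749 days.
Total: 31 + 4749 + 329 = 5109 days.
5109 mod 7 = 6, so 6 days before Monday is Tuesday.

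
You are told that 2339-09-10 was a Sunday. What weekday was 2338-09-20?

Count forward from the earlier date (September 20, 2338) to the later (September 10, 2339):
Day-of-year of September 20, 2338: 263.
Day-of-year of September 10, 2339: 253.
2338 has 365 days, so 365 − 263 = 102 days remain in 2338.
Total: 102 + 253 = 355 days.
355 mod 7 = 5, so 5 days before Sunday is Tuesday.

Tuesday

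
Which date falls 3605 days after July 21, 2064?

June 4, 2074

Count 3605 days after July 21, 2064:
From July 21, 2064 to July 21, 2073: 9 years, of which 2 contain a Feb 29 — 7×365 + 2×366 = 3287 days.
July 2073: 31 − 21 = 10 days remain.
Then 10 full months totalling 304 days.
June 1–4, 2074: 4 days.
Residual: 318 days.
Total: 3605 days.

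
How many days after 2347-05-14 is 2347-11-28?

198

May 2347: 31 − 14 = 17 days remain.
Then June (30), July (31), August (31), September (30), October (31): 30 + 31 + 31 + 30 + 31 = 153 days.
November 1–28, 2347: 28 days.
Total: 17 + 153 + 28 = 198 days.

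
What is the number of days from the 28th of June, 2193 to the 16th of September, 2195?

810

June 28, 2193 → June 28, 2194: 365 days.
June 28, 2194 → June 28, 2195: 365 days.
June 2195: 30 − 28 = 2 days remain.
Then July (31), August (31): 31 + 31 = 62 days.
September 1–16, 2195: 16 days.
Residual: 80 days.
Total: 810 days.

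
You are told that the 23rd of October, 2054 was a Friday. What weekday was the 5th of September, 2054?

Count forward from the earlier date (September 5, 2054) to the later (October 23, 2054):
September 2054: 30 − 5 = 25 days remain.
October 1–23, 2054: 23 days.
Total: 25 + 23 = 48 days.
48 mod 7 = 6, so 6 days before Friday is Saturday.

Saturday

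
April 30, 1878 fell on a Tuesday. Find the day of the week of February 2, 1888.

Thursday

From April 30, 1878 to April 30, 1887: 9 years, of which 2 contain a Feb 29 — 7×365 + 2×366 = 3287 days.
April 1887: 30 − 30 = 0 days remain.
Then 9 full months totalling 276 days.
February 1–2, 1888: 2 days (1888 is a leap year).
Residual: 278 days.
Total: 3565 days.
3565 mod 7 = 2, so 2 days after Tuesday is Thursday.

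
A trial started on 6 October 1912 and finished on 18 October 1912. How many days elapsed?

12

Within October 1912: 18 − 6 = 12 days.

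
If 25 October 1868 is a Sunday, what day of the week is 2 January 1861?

Count forward from the earlier date (January 2, 1861) to the later (October 25, 1868):
Day-of-year of January 2, 1861: 2.
Day-of-year of October 25, 1868: 299.
1861 has 365 days, so 365 − 2 = 363 days remain in 1861.
Full years: 1862: 365; 1863: 365; 1864: 366; 1865: 365; 1866: 365; 1867: 365. Sum = 2191.
Total: 363 + 2191 + 299 = 2853 days.
2853 mod 7 = 4, so 4 days before Sunday is Wednesday.

Wednesday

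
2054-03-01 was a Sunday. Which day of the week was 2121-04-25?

Day-of-year of March 1, 2054: 60.
Day-of-year of April 25, 2121: 115.
2054 has 365 days, so 365 − 60 = 305 days remain in 2054.
Full years 2055–2120: 50 common + 16 leap = 50×365 + 16×366 = 24106 days.
Total: 305 + 24106 + 115 = 24526 days.
24526 mod 7 = 5, so 5 days after Sunday is Friday.

Friday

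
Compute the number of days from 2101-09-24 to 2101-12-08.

75

September 2101: 30 − 24 = 6 days remain.
Then October (31), November (30): 31 + 30 = 61 days.
December 1–8, 2101: 8 days.
Total: 6 + 61 + 8 = 75 days.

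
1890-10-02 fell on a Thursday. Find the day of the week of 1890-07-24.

Thursday

Count forward from the earlier date (July 24, 1890) to the later (October 2, 1890):
July 1890: 31 − 24 = 7 days remain.
Then August (31), September (30): 31 + 30 = 61 days.
October 1–2, 1890: 2 days.
Total: 7 + 61 + 2 = 70 days.
70 is a multiple of 7, so 1890-07-24 falls on the same weekday: Thursday.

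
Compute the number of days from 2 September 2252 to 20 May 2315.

22904

From September 2, 2252 to September 2, 2314: 62 years, of which 14 contain a Feb 29 — 48×365 + 14×366 = 22644 days.
(2300 is not a leap year (divisible by 100 but not 400).)
September 2314: 30 − 2 = 28 days remain.
Then October (31), November (30), December (31), January (31), February 2315 (28), March (31), April (30): 31 + 30 + 31 + 31 + 28 + 31 + 30 = 212 days.
May 1–20, 2315: 20 days.
Residual: 260 days.
Total: 22904 days.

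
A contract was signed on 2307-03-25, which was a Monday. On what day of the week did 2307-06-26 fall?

March 2307: 31 − 25 = 6 days remain.
Then April (30), May (31): 30 + 31 = 61 days.
June 1–26, 2307: 26 days.
Total: 6 + 61 + 26 = 93 days.
93 mod 7 = 2, so 2 days after Monday is Wednesday.

Wednesday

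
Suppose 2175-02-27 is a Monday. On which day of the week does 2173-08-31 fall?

Count forward from the earlier date (August 31, 2173) to the later (February 27, 2175):
August 2173: 31 − 31 = 0 days remain.
Then 17 full months totalling 518 days.
February 1–27, 2175: 27 days (2175 is not a leap year).
Total: 0 + 518 + 27 = 545 days.
545 mod 7 = 6, so 6 days before Monday is Tuesday.

Tuesday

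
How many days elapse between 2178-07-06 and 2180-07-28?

July 6, 2178 → July 6, 2179: 365 days.
July 6, 2179 → July 6, 2180: 366 days (2180 is a leap year).
Within July 2180: 28 − 6 = 22 days.
Total: 753 days.

753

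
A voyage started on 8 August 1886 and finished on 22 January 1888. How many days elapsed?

532

Day-of-year of August 8, 1886: 220.
Day-of-year of January 22, 1888: 22.
1886 has 365 days, so 365 − 220 = 145 days remain in 1886.
Full years: 1887: 365. Sum = 365.
Total: 145 + 365 + 22 = 532 days.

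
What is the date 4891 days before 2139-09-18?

2126-04-28

Count 4891 days before September 18, 2139:
From April 28, 2126 to April 28, 2139: 13 years, of which 3 contain a Feb 29 — 10×365 + 3×366 = 4748 days.
April 2139: 30 − 28 = 2 days remain.
Then May (31), June (30), July (31), August (31): 31 + 30 + 31 + 31 = 123 days.
September 1–18, 2139: 18 days.
Residual: 143 days.
Total: 4891 days.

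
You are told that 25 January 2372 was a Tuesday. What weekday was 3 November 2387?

Tuesday

From January 25, 2372 to January 25, 2387: 15 years, of which 4 contain a Feb 29 — 11×365 + 4×366 = 5479 days.
January 2387: 31 − 25 = 6 days remain.
Then 9 full months totalling 273 days.
November 1–3, 2387: 3 days.
Residual: 282 days.
Total: 5761 days.
5761 is a multiple of 7, so 3 November 2387 falls on the same weekday: Tuesday.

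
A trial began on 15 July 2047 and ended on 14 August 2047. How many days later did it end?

30

July 2047: 31 − 15 = 16 days remain.
August 1–14, 2047: 14 days.
Total: 16 + 14 = 30 days.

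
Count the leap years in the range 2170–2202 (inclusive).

7

Years divisible by 4 in [2170, 2202]: 2172, 2176, 2180, 2184, 2188, 2192, 2196, 2200.
Of these, 2200 is divisible by 100 but not 400, so not leap.
Leap years: 8 − 1 = 7.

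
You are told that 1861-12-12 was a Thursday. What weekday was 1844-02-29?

Count forward from the earlier date (February 29, 1844) to the later (December 12, 1861):
Day-of-year of February 29, 1844: 60.
Day-of-year of December 12, 1861: 346.
1844 has 366 days, so 366 − 60 = 306 days remain in 1844.
Full years 1845–1860: 12 common + 4 leap = 12×365 + 4×366 = 5844 days.
Total: 306 + 5844 + 346 = 6496 days.
6496 is a multiple of 7, so 1844-02-29 falls on the same weekday: Thursday.

Thursday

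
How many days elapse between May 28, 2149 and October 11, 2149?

136

May 2149: 31 − 28 = 3 days remain.
Then June (30), July (31), August (31), September (30): 30 + 31 + 31 + 30 = 122 days.
October 1–11, 2149: 11 days.
Total: 3 + 122 + 11 = 136 days.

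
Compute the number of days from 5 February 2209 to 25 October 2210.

February 5, 2209 → February 5, 2210: 365 days.
February 2210: 28 − 5 = 23 days remain (2210 is not a leap year, so February has 28 days).
Then March (31), April (30), May (31), June (30), July (31), August (31), September (30): 31 + 30 + 31 + 30 + 31 + 31 + 30 = 214 days.
October 1–25, 2210: 25 days.
Residual: 262 days.
Total: 627 days.

627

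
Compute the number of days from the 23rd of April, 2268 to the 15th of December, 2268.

236

April 2268: 30 − 23 = 7 days remain.
Then May (31), June (30), July (31), August (31), September (30), October (31), November (30): 31 + 30 + 31 + 31 + 30 + 31 + 30 = 214 days.
December 1–15, 2268: 15 days.
Total: 7 + 214 + 15 = 236 days.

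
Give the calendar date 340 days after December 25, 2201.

November 30, 2202

Count 340 days after December 25, 2201:
December 2201: 31 − 25 = 6 days remain.
Then 10 full months totalling 304 days.
November 1–30, 2202: 30 days.
Total: 6 + 304 + 30 = 340 days.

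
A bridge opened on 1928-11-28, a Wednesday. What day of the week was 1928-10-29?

Count forward from the earlier date (October 29, 1928) to the later (November 28, 1928):
October 1928: 31 − 29 = 2 days remain.
November 1–28, 1928: 28 days.
Total: 2 + 28 = 30 days.
30 mod 7 = 2, so 2 days before Wednesday is Monday.

Monday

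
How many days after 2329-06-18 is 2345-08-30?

From June 18, 2329 to June 18, 2345: 16 years, of which 4 contain a Feb 29 — 12×365 + 4×366 = 5844 days.
June 2345: 30 − 18 = 12 days remain.
Then July (31): 31 days.
August 1–30, 2345: 30 days.
Residual: 73 days.
Total: 5917 days.

5917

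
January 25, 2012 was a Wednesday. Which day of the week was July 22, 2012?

Sunday

January 2012: 31 − 25 = 6 days remain.
Then February 2012 (29), March (31), April (30), May (31), June (30): 29 + 31 + 30 + 31 + 30 = 151 days.
July 1–22, 2012: 22 days.
Total: 6 + 151 + 22 = 179 days.
179 mod 7 = 4, so 4 days after Wednesday is Sunday.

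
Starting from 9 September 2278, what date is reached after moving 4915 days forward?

23 February 2292

Count 4915 days after September 9, 2278:
Day-of-year of September 9, 2278: 252.
Day-of-year of February 23, 2292: 54.
2278 has 365 days, so 365 − 252 = 113 days remain in 2278.
Full years 2279–2291: 10 common + 3 leap = 10×365 + 3×366 = 4748 days.
Total: 113 + 4748 + 54 = 4915 days.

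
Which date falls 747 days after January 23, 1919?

February 8, 1921

Count 747 days after January 23, 1919:
January 23, 1919 → January 23, 1920: 365 days.
January 23, 1920 → January 23, 1921: 366 days (1920 is a leap year).
January 1921: 31 − 23 = 8 days remain.
February 1–8, 1921: 8 days (1921 is not a leap year).
Residual: 16 days.
Total: 747 days.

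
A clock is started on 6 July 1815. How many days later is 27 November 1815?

July 1815: 31 − 6 = 25 days remain.
Then August (31), September (30), October (31): 31 + 30 + 31 = 92 days.
November 1–27, 1815: 27 days.
Total: 25 + 92 + 27 = 144 days.

144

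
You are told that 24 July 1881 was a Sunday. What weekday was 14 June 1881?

Count forward from the earlier date (June 14, 1881) to the later (July 24, 1881):
June 1881: 30 − 14 = 16 days remain.
July 1–24, 1881: 24 days.
Total: 16 + 24 = 40 days.
40 mod 7 = 5, so 5 days before Sunday is Tuesday.

Tuesday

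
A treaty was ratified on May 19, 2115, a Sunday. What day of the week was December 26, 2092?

Count forward from the earlier date (December 26, 2092) to the later (May 19, 2115):
Day-of-year of December 26, 2092: 361.
Day-of-year of May 19, 2115: 139.
2092 has 366 days, so 366 − 361 = 5 days remain in 2092.
Full years 2093–2114: 18 common + 4 leap = 18×365 + 4×366 = 8034 days.
Total: 5 + 8034 + 139 = 8178 days.
8178 mod 7 = 2, so 2 days before Sunday is Friday.

Friday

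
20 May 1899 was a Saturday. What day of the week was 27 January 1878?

Count forward from the earlier date (January 27, 1878) to the later (May 20, 1899):
Day-of-year of January 27, 1878: 27.
Day-of-year of May 20, 1899: 140.
1878 has 365 days, so 365 − 27 = 338 days remain in 1878.
Full years 1879–1898: 15 common + 5 leap = 15×365 + 5×366 = 7305 days.
Total: 338 + 7305 + 140 = 7783 days.
7783 mod 7 = 6, so 6 days before Saturday is Sunday.

Sunday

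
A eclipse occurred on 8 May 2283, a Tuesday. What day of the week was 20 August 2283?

Monday

May 2283: 31 − 8 = 23 days remain.
Then June (30), July (31): 30 + 31 = 61 days.
August 1–20, 2283: 20 days.
Total: 23 + 61 + 20 = 104 days.
104 mod 7 = 6, so 6 days after Tuesday is Monday.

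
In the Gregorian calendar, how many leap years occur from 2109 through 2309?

Years divisible by 4: 2112, 2116, …, 2308 — 50 in all.
Of these, 2200, 2300 are divisible by 100 but not 400, so not leap.
Leap years: 50 − 2 = 48.

48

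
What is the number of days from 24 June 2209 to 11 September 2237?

Day-of-year of June 24, 2209: 175.
Day-of-year of September 11, 2237: 254.
2209 has 365 days, so 365 − 175 = 190 days remain in 2209.
Full years 2210–2236: 20 common + 7 leap = 20×365 + 7×366 = 9862 days.
Total: 190 + 9862 + 254 = 10306 days.

10306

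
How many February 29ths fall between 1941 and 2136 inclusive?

48

Years divisible by 4: 1944, 1948, …, 2136 — 49 in all.
Of these, 2100 is divisible by 100 but not 400, so not leap.
2000 is divisible by 400, so still leap.
Leap years: 49 − 1 = 48.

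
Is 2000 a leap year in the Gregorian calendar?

2000 is a leap year (divisible by 400).

Yes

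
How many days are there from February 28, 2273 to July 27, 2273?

149

February 2273: 28 − 28 = 0 days remain (2273 is not a leap year, so February has 28 days).
Then March (31), April (30), May (31), June (30): 31 + 30 + 31 + 30 = 122 days.
July 1–27, 2273: 27 days.
Total: 0 + 122 + 27 = 149 days.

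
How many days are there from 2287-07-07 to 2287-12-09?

155

July 2287: 31 − 7 = 24 days remain.
Then August (31), September (30), October (31), November (30): 31 + 30 + 31 + 30 = 122 days.
December 1–9, 2287: 9 days.
Total: 24 + 122 + 9 = 155 days.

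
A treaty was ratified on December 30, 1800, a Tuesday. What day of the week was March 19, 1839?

Tuesday

From December 30, 1800 to December 30, 1838: 38 years, of which 9 contain a Feb 29 — 29×365 + 9×366 = 13879 days.
December 1838: 31 − 30 = 1 day remains.
Then January (31), February 1839 (28): 31 + 28 = 59 days.
March 1–19, 1839: 19 days.
Residual: 79 days.
Total: 13958 days.
13958 is a multiple of 7, so March 19, 1839 falls on the same weekday: Tuesday.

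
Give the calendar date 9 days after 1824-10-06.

1824-10-15

Count 9 days after October 6, 1824:
Within October 1824: 15 − 6 = 9 days.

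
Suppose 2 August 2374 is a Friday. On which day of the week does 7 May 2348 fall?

Count forward from the earlier date (May 7, 2348) to the later (August 2, 2374):
Day-of-year of May 7, 2348: 128.
Day-of-year of August 2, 2374: 214.
2348 has 366 days, so 366 − 128 = 238 days remain in 2348.
Full years 2349–2373: 19 common + 6 leap = 19×365 + 6×366 = 9131 days.
Total: 238 + 9131 + 214 = 9583 days.
9583 is a multiple of 7, so 7 May 2348 falls on the same weekday: Friday.

Friday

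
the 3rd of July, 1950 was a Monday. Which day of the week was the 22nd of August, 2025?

Day-of-year of July 3, 1950: 184.
Day-of-year of August 22, 2025: 234.
1950 has 365 days, so 365 − 184 = 181 days remain in 1950.
Full years 1951–2024: 55 common + 19 leap = 55×365 + 19×366 = 27029 days.
Total: 181 + 27029 + 234 = 27444 days.
27444 mod 7 = 4, so 4 days after Monday is Friday.

Friday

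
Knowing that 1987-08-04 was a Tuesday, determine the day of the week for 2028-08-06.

Day-of-year of August 4, 1987: 216.
Day-of-year of August 6, 2028: 219.
1987 has 365 days, so 365 − 216 = 149 days remain in 1987.
Full years 1988–2027: 30 common + 10 leap = 30×365 + 10×366 = 14610 days.
Total: 149 + 14610 + 219 = 14978 days.
14978 mod 7 = 5, so 5 days after Tuesday is Sunday.

Sunday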